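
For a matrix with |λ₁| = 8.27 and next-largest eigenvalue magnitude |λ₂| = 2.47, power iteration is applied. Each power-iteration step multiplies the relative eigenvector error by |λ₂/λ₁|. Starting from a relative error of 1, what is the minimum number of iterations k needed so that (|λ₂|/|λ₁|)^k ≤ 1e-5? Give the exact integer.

10

|λ₂/λ₁| = 2.47/8.27 = 0.29867
Need k ≥ ln(1e-5) / ln(0.29867) = -11.5129 / -1.2084 ≈ 9.527
Smallest integer k satisfying the bound: 10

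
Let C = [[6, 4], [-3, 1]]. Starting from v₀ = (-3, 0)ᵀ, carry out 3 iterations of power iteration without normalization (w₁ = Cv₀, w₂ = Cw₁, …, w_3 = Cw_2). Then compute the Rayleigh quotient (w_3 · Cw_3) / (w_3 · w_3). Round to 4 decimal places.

2.0140

w1 = Cv₀ = (6·(-3) + 4·0; (-3)·(-3) + 1·0) = (-18, 9)
w2 = Cw1 = (6·(-18) + 4·9; (-3)·(-18) + 1·9) = (-72, 63)
w3 = Cw2 = (-180, 279)
Cw3 = (36, 819)
w3·Cw3 = (-180)·36 + 279·819 = 222021; w3·w3 = (-180)·(-180) + 279·279 = 110241
λ ≈ 222021/110241 = 2.0140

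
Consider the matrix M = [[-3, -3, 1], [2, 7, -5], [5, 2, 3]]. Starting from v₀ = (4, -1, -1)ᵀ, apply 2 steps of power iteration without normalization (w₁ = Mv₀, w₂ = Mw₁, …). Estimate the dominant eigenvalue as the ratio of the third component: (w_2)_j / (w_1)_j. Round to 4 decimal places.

λ ≈ 0.4667

w1 = Mv₀ = ((-3)·4 + (-3)·(-1) + 1·(-1); 2·4 + 7·(-1) + (-5)·(-1); 5·4 + 2·(-1) + 3·(-1)) = (-10, 6, 15)
w2 = Mw1 = ((-3)·(-10) + (-3)·6 + 1·15; 2·(-10) + 7·6 + (-5)·15; 5·(-10) + 2·6 + 3·15) = (27, -53, 7)
Ratio at component: 7 / 15 = 0.4667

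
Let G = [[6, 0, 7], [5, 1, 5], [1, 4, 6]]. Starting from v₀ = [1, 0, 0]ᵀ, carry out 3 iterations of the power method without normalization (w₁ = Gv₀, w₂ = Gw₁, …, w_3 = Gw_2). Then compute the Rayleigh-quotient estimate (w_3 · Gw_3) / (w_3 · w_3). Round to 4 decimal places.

λ ≈ 11.5969

w1 = Gv₀ = (6·1 + 0·0 + 7·0; 5·1 + 1·0 + 5·0; 1·1 + 4·0 + 6·0) = (6, 5, 1)
w2 = Gw1 = (6·6 + 0·5 + 7·1; 5·6 + 1·5 + 5·1; 1·6 + 4·5 + 6·1) = (43, 40, 32)
w3 = Gw2 = (482, 415, 395)
Gw3 = (5657, 4800, 4512)
w3·Gw3 = 482·5657 + 415·4800 + 395·4512 = 6500914; w3·w3 = 482·482 + 415·415 + 395·395 = 560574
λ ≈ 6500914/560574 = 11.5969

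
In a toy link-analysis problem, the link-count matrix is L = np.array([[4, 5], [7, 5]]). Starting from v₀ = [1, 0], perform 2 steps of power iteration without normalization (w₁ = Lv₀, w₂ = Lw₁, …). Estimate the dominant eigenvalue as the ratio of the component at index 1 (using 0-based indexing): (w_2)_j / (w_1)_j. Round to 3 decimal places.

w1 = Lv₀ = (4·1 + 5·0; 7·1 + 5·0) = (4, 7)
w2 = Lw1 = (4·4 + 5·7; 7·4 + 5·7) = (51, 63)
Ratio at component: 63 / 7 = 9.000

λ ≈ 9.000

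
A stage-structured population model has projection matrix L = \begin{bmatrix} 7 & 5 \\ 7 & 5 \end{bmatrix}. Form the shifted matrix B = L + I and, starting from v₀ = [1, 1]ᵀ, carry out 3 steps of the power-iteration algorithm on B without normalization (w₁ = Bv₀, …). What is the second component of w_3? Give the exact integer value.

B = L + I has rows (8, 5); (7, 6)
w1 = Bv₀ = (8·1 + 5·1; 7·1 + 6·1) = (13, 13)
w2 = Bw1 = (8·13 + 5·13; 7·13 + 6·13) = (169, 169)
w3 = Bw2 = (2197, 2197)
Requested component of w3: 2197

2197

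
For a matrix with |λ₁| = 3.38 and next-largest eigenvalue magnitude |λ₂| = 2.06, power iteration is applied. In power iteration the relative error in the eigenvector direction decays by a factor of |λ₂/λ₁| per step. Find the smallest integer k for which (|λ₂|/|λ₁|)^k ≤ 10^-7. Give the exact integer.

33

|λ₂/λ₁| = 2.06/3.38 = 0.60947
Need k ≥ ln(10^-7) / ln(0.60947) = -16.1181 / -0.4952 ≈ 32.551
Smallest integer k satisfying the bound: 33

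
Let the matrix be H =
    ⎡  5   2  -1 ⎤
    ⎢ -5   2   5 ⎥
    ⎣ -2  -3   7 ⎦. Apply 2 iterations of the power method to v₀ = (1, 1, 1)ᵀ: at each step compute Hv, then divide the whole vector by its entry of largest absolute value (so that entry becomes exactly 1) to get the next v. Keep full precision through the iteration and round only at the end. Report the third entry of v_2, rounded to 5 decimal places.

-0.12500

Hv0 = (6.000000, 2.000000, 2.000000); divide by 6.000000 → v1 = (1.000000, 0.333333, 0.333333)
Hv1 = (5.333333, -2.666667, -0.666667); divide by 5.333333 → v2 = (1.000000, -0.500000, -0.125000)
Requested entry of v2: -4/32 = -0.12500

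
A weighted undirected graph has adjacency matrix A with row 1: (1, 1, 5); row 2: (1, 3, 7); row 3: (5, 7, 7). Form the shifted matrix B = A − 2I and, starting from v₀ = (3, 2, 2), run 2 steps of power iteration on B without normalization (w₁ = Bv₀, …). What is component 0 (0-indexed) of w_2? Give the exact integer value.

B = A − 2I has rows (-1, 1, 5); (1, 1, 7); (5, 7, 5)
w1 = Bv₀ = (9, 19, 39)
w2 = Bw1 = (205, 301, 373)
Requested component of w2: 205

205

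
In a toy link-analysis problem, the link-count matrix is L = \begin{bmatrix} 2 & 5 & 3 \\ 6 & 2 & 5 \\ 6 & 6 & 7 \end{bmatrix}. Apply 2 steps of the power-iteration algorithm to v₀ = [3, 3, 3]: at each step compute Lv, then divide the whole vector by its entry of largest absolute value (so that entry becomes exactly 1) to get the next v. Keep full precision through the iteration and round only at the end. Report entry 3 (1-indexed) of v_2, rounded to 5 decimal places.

1.00000

Lv0 = (30.000000, 39.000000, 57.000000); divide by 57.000000 → v1 = (0.526316, 0.684211, 1.000000)
Lv1 = (7.473684, 9.526316, 14.263158); divide by 14.263158 → v2 = (0.523985, 0.667897, 1.000000)
Requested entry of v2: 813/813 = 1.00000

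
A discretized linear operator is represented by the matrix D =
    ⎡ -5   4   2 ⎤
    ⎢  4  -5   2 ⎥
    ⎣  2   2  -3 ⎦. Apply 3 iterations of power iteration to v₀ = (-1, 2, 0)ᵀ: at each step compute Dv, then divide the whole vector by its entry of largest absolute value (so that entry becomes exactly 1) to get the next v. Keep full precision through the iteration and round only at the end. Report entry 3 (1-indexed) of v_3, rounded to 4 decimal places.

-0.0377

Dv0 = (13.00000, -14.00000, 2.00000); divide by -14.00000 → v1 = (-0.92857, 1.00000, -0.14286)
Dv1 = (8.35714, -9.00000, 0.57143); divide by -9.00000 → v2 = (-0.92857, 1.00000, -0.06349)
Dv2 = (8.51587, -8.84127, 0.33333); divide by -8.84127 → v3 = (-0.96320, 1.00000, -0.03770)
Requested entry of v3: 42/-1114 = -0.0377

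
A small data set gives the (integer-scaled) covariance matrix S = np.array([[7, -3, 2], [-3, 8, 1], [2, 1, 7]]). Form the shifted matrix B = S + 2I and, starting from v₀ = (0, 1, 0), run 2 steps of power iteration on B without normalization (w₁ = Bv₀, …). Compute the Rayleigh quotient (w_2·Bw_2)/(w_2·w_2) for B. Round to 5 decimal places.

B = S + 2I has rows (9, -3, 2); (-3, 10, 1); (2, 1, 9)
w1 = Bv₀ = (-3, 10, 1)
w2 = Bw1 = (-55, 110, 13)
Bw2 = (-799, 1278, 117)
w2·Bw2 = 186046; w2·w2 = 15294; μ ≈ 186046/15294 = 12.16464

μ ≈ 12.16464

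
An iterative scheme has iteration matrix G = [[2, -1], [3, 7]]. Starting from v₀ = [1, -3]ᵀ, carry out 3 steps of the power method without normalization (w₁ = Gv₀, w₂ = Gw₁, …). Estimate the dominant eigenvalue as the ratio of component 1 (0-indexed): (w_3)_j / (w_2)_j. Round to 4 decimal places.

w1 = Gv₀ = (5, -18)
w2 = Gw1 = (28, -111)
w3 = Gw2 = (167, -693)
Ratio at component: -693 / -111 = 6.2432

6.2432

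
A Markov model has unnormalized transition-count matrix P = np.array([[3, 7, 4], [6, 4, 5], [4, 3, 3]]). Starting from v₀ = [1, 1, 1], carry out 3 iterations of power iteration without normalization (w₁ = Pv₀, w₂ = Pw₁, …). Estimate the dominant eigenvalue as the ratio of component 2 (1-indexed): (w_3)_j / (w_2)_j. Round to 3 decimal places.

w1 = Pv₀ = (3·1 + 7·1 + 4·1; 6·1 + 4·1 + 5·1; 4·1 + 3·1 + 3·1) = (14, 15, 10)
w2 = Pw1 = (3·14 + 7·15 + 4·10; 6·14 + 4·15 + 5·10; 4·14 + 3·15 + 3·10) = (187, 194, 131)
w3 = Pw2 = (2443, 2553, 1723)
Ratio at component: 2553 / 194 = 13.160

13.160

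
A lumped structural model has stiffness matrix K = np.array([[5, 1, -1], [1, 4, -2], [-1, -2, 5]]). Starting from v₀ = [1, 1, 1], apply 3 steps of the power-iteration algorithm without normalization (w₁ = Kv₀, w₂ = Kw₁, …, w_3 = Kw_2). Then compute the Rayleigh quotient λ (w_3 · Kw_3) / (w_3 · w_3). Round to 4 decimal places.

6.6882

w1 = Kv₀ = (5, 3, 2)
w2 = Kw1 = (26, 13, -1)
w3 = Kw2 = (144, 80, -57)
Kw3 = (857, 578, -589)
w3·Kw3 = 144·857 + 80·578 + (-57)·(-589) = 203221; w3·w3 = 144·144 + 80·80 + (-57)·(-57) = 30385
λ ≈ 203221/30385 = 6.6882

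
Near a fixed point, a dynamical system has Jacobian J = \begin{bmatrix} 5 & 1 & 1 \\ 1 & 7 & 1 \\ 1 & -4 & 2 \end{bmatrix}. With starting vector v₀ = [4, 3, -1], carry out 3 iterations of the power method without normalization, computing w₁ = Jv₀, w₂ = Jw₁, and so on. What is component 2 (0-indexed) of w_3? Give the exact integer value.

-784

w1 = Jv₀ = (5·4 + 1·3 + 1·(-1); 1·4 + 7·3 + 1·(-1); 1·4 + (-4)·3 + 2·(-1)) = (22, 24, -10)
w2 = Jw1 = (5·22 + 1·24 + 1·(-10); 1·22 + 7·24 + 1·(-10); 1·22 + (-4)·24 + 2·(-10)) = (124, 180, -94)
w3 = Jw2 = (706, 1290, -784)
The requested component of w3 is -784.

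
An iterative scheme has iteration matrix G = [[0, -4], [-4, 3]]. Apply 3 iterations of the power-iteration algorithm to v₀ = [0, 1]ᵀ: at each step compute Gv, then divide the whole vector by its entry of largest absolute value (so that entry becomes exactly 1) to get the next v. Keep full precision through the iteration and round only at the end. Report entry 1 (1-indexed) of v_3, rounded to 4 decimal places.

-0.8130

Gv0 = (-4.00000, 3.00000); divide by -4.00000 → v1 = (1.00000, -0.75000)
Gv1 = (3.00000, -6.25000); divide by -6.25000 → v2 = (-0.48000, 1.00000)
Gv2 = (-4.00000, 4.92000); divide by 4.92000 → v3 = (-0.81301, 1.00000)
Requested entry of v3: -100/123 = -0.8130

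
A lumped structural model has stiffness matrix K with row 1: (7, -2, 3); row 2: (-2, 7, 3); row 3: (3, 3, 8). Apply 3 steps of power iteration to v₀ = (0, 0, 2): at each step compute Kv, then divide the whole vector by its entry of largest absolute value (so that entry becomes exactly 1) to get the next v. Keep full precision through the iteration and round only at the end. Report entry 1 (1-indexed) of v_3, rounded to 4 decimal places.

0.4955

Kv0 = (6.00000, 6.00000, 16.00000); divide by 16.00000 → v1 = (0.37500, 0.37500, 1.00000)
Kv1 = (4.87500, 4.87500, 10.25000); divide by 10.25000 → v2 = (0.47561, 0.47561, 1.00000)
Kv2 = (5.37805, 5.37805, 10.85366); divide by 10.85366 → v3 = (0.49551, 0.49551, 1.00000)
Requested entry of v3: 882/1780 = 0.4955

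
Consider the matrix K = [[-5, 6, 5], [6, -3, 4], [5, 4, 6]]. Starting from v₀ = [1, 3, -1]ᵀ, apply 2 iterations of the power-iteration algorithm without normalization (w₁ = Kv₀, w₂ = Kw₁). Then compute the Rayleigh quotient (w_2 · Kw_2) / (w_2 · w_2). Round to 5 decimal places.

0.37749

w1 = Kv₀ = ((-5)·1 + 6·3 + 5·(-1); 6·1 + (-3)·3 + 4·(-1); 5·1 + 4·3 + 6·(-1)) = (8, -7, 11)
w2 = Kw1 = ((-5)·8 + 6·(-7) + 5·11; 6·8 + (-3)·(-7) + 4·11; 5·8 + 4·(-7) + 6·11) = (-27, 113, 78)
Kw2 = (1203, -189, 785)
w2·Kw2 = (-27)·1203 + 113·(-189) + 78·785 = 7392; w2·w2 = (-27)·(-27) + 113·113 + 78·78 = 19582
λ ≈ 7392/19582 = 0.37749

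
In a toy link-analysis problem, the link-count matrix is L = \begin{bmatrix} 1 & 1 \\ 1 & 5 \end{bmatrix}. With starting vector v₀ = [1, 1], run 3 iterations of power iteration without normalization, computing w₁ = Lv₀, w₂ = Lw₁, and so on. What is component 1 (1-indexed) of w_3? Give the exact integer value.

40

w1 = Lv₀ = (2, 6)
w2 = Lw1 = (8, 32)
w3 = Lw2 = (40, 168)
The requested component of w3 is 40.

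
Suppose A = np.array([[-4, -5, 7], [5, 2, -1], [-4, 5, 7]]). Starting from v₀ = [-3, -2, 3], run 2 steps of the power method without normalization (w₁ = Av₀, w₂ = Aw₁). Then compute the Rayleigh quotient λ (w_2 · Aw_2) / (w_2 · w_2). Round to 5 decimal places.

λ ≈ -0.01031

w1 = Av₀ = ((-4)·(-3) + (-5)·(-2) + 7·3; 5·(-3) + 2·(-2) + (-1)·3; (-4)·(-3) + 5·(-2) + 7·3) = (43, -22, 23)
w2 = Aw1 = ((-4)·43 + (-5)·(-22) + 7·23; 5·43 + 2·(-22) + (-1)·23; (-4)·43 + 5·(-22) + 7·23) = (99, 148, -121)
Aw2 = (-1983, 912, -503)
w2·Aw2 = 99·(-1983) + 148·912 + (-121)·(-503) = -478; w2·w2 = 99·99 + 148·148 + (-121)·(-121) = 46346
λ ≈ -478/46346 = -0.01031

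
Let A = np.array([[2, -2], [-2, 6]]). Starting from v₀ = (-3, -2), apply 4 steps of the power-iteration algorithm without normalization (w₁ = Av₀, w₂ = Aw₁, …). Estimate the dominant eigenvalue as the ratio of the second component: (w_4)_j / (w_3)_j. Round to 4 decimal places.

λ ≈ 6.7692

w1 = Av₀ = (2·(-3) + (-2)·(-2); (-2)·(-3) + 6·(-2)) = (-2, -6)
w2 = Aw1 = (2·(-2) + (-2)·(-6); (-2)·(-2) + 6·(-6)) = (8, -32)
w3 = Aw2 = (80, -208)
w4 = Aw3 = (576, -1408)
Ratio at component: -1408 / -208 = 6.7692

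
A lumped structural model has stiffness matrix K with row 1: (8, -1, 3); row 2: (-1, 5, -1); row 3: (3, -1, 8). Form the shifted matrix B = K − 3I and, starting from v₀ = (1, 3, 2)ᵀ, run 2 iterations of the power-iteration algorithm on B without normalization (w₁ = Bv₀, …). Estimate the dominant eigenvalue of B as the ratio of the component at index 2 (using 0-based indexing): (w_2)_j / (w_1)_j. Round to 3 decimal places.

B = K − 3I has rows (5, -1, 3); (-1, 2, -1); (3, -1, 5)
w1 = Bv₀ = (5·1 + (-1)·3 + 3·2; (-1)·1 + 2·3 + (-1)·2; 3·1 + (-1)·3 + 5·2) = (8, 3, 10)
w2 = Bw1 = (5·8 + (-1)·3 + 3·10; (-1)·8 + 2·3 + (-1)·10; 3·8 + (-1)·3 + 5·10) = (67, -12, 71)
Ratio: 71/10 = 7.100

μ ≈ 7.100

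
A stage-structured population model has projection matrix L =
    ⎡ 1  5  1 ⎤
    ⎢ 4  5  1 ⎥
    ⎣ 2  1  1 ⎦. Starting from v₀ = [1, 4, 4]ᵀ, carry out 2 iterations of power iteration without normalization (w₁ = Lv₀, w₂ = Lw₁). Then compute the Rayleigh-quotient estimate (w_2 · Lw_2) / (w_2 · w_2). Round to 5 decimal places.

8.27627

w1 = Lv₀ = (25, 28, 10)
w2 = Lw1 = (175, 250, 88)
Lw2 = (1513, 2038, 688)
w2·Lw2 = 175·1513 + 250·2038 + 88·688 = 834819; w2·w2 = 175·175 + 250·250 + 88·88 = 100869
λ ≈ 834819/100869 = 8.27627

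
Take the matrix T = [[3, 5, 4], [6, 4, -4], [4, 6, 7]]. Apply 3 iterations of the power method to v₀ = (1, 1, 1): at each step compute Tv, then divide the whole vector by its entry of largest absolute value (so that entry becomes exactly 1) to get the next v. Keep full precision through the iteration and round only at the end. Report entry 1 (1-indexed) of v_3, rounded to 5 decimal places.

Tv0 = (12.000000, 6.000000, 17.000000); divide by 17.000000 → v1 = (0.705882, 0.352941, 1.000000)
Tv1 = (7.882353, 1.647059, 11.941176); divide by 11.941176 → v2 = (0.660099, 0.137931, 1.000000)
Tv2 = (6.669951, 0.512315, 10.467980); divide by 10.467980 → v3 = (0.637176, 0.048941, 1.000000)
Requested entry of v3: 1354/2125 = 0.63718

0.63718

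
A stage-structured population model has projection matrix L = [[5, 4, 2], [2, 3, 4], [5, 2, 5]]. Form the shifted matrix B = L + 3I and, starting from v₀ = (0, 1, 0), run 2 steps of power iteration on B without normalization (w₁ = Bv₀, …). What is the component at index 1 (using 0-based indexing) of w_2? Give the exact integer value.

52

B = L + 3I has rows (8, 4, 2); (2, 6, 4); (5, 2, 8)
w1 = Bv₀ = (8·0 + 4·1 + 2·0; 2·0 + 6·1 + 4·0; 5·0 + 2·1 + 8·0) = (4, 6, 2)
w2 = Bw1 = (8·4 + 4·6 + 2·2; 2·4 + 6·6 + 4·2; 5·4 + 2·6 + 8·2) = (60, 52, 48)
Requested component of w2: 52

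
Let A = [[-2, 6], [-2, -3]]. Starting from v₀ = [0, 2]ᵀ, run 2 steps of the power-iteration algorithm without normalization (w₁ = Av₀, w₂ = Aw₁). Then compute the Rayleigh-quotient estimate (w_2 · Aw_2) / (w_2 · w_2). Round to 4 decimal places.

w1 = Av₀ = ((-2)·0 + 6·2; (-2)·0 + (-3)·2) = (12, -6)
w2 = Aw1 = ((-2)·12 + 6·(-6); (-2)·12 + (-3)·(-6)) = (-60, -6)
Aw2 = (84, 138)
w2·Aw2 = (-60)·84 + (-6)·138 = -5868; w2·w2 = (-60)·(-60) + (-6)·(-6) = 3636
λ ≈ -5868/3636 = -1.6139

-1.6139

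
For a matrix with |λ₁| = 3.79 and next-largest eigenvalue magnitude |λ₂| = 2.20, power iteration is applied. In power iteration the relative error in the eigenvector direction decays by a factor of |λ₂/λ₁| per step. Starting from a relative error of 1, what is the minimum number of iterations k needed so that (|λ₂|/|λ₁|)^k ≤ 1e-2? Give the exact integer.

9

|λ₂/λ₁| = 2.20/3.79 = 0.58047
Need k ≥ ln(1e-2) / ln(0.58047) = -4.6052 / -0.5439 ≈ 8.467
Smallest integer k satisfying the bound: 9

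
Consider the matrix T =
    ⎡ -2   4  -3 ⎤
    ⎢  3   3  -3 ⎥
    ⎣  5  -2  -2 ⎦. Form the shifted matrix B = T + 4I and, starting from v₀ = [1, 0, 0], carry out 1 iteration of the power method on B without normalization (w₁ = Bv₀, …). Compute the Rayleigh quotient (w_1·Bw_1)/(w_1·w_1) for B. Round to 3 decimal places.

B = T + 4I has rows (2, 4, -3); (3, 7, -3); (5, -2, 2)
w1 = Bv₀ = (2·1 + 4·0 + (-3)·0; 3·1 + 7·0 + (-3)·0; 5·1 + (-2)·0 + 2·0) = (2, 3, 5)
Bw1 = (1, 12, 14)
w1·Bw1 = 108; w1·w1 = 38; μ ≈ 108/38 = 2.842

2.842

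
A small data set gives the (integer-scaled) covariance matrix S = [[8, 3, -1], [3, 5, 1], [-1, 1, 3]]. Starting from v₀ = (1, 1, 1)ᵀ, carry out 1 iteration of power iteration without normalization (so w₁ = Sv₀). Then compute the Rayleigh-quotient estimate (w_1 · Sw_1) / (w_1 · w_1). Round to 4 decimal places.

w1 = Sv₀ = (10, 9, 3)
Sw1 = (104, 78, 8)
w1·Sw1 = 10·104 + 9·78 + 3·8 = 1766; w1·w1 = 10·10 + 9·9 + 3·3 = 190
λ ≈ 1766/190 = 9.2947

λ ≈ 9.2947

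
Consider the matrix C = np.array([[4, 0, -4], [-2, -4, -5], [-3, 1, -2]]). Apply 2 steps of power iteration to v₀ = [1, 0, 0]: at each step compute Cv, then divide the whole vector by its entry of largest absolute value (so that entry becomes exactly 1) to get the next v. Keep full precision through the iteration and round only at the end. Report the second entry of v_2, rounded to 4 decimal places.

Cv0 = (4.00000, -2.00000, -3.00000); divide by 4.00000 → v1 = (1.00000, -0.50000, -0.75000)
Cv1 = (7.00000, 3.75000, -2.00000); divide by 7.00000 → v2 = (1.00000, 0.53571, -0.28571)
Requested entry of v2: 15/28 = 0.5357

0.5357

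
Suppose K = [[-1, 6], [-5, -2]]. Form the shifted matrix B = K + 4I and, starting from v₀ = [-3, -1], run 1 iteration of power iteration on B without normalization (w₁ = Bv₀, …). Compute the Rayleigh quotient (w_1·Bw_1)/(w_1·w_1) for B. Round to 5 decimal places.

2.07614

B = K + 4I has rows (3, 6); (-5, 2)
w1 = Bv₀ = (3·(-3) + 6·(-1); (-5)·(-3) + 2·(-1)) = (-15, 13)
Bw1 = (33, 101)
w1·Bw1 = 818; w1·w1 = 394; μ ≈ 818/394 = 2.07614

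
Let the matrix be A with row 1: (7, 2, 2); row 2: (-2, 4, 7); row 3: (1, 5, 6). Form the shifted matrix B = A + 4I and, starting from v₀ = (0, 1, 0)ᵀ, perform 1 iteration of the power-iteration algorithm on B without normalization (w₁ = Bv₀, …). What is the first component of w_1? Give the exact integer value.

2

B = A + 4I has rows (11, 2, 2); (-2, 8, 7); (1, 5, 10)
w1 = Bv₀ = (11·0 + 2·1 + 2·0; (-2)·0 + 8·1 + 7·0; 1·0 + 5·1 + 10·0) = (2, 8, 5)
Requested component of w1: 2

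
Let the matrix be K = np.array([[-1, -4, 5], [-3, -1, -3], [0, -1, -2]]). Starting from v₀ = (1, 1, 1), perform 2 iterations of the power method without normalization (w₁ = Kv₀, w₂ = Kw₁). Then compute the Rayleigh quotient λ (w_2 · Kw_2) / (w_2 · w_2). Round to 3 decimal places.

w1 = Kv₀ = ((-1)·1 + (-4)·1 + 5·1; (-3)·1 + (-1)·1 + (-3)·1; 0·1 + (-1)·1 + (-2)·1) = (0, -7, -3)
w2 = Kw1 = ((-1)·0 + (-4)·(-7) + 5·(-3); (-3)·0 + (-1)·(-7) + (-3)·(-3); 0·0 + (-1)·(-7) + (-2)·(-3)) = (13, 16, 13)
Kw2 = (-12, -94, -42)
w2·Kw2 = 13·(-12) + 16·(-94) + 13·(-42) = -2206; w2·w2 = 13·13 + 16·16 + 13·13 = 594
λ ≈ -2206/594 = -3.714

-3.714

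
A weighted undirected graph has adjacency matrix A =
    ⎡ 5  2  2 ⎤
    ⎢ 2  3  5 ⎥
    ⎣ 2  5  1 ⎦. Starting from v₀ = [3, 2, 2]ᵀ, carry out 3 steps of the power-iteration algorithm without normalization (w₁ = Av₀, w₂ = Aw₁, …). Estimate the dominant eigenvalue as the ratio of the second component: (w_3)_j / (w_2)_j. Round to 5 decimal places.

w1 = Av₀ = (5·3 + 2·2 + 2·2; 2·3 + 3·2 + 5·2; 2·3 + 5·2 + 1·2) = (23, 22, 18)
w2 = Aw1 = (5·23 + 2·22 + 2·18; 2·23 + 3·22 + 5·18; 2·23 + 5·22 + 1·18) = (195, 202, 174)
w3 = Aw2 = (1727, 1866, 1574)
Ratio at component: 1866 / 202 = 9.23762

9.23762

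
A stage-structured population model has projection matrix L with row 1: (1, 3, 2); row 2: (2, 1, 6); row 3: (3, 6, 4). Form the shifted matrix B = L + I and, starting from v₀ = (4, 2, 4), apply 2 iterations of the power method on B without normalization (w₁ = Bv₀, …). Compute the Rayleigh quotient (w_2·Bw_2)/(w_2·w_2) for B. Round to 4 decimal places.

B = L + I has rows (2, 3, 2); (2, 2, 6); (3, 6, 5)
w1 = Bv₀ = (2·4 + 3·2 + 2·4; 2·4 + 2·2 + 6·4; 3·4 + 6·2 + 5·4) = (22, 36, 44)
w2 = Bw1 = (2·22 + 3·36 + 2·44; 2·22 + 2·36 + 6·44; 3·22 + 6·36 + 5·44) = (240, 380, 502)
Bw2 = (2624, 4252, 5510)
w2·Bw2 = 5011540; w2·w2 = 454004; μ ≈ 5011540/454004 = 11.0385

μ ≈ 11.0385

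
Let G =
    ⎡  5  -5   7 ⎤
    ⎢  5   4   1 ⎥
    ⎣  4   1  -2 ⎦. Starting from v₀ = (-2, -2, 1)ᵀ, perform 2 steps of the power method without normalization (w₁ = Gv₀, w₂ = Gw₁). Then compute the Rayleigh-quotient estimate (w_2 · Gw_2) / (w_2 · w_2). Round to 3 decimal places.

w1 = Gv₀ = (7, -17, -12)
w2 = Gw1 = (36, -45, 35)
Gw2 = (650, 35, 29)
w2·Gw2 = 36·650 + (-45)·35 + 35·29 = 22840; w2·w2 = 36·36 + (-45)·(-45) + 35·35 = 4546
λ ≈ 22840/4546 = 5.024

λ ≈ 5.024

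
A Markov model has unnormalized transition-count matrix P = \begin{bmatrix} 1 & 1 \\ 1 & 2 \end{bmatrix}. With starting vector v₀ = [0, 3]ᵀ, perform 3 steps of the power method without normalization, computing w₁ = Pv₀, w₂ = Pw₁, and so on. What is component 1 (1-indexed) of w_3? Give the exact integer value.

24

w1 = Pv₀ = (1·0 + 1·3; 1·0 + 2·3) = (3, 6)
w2 = Pw1 = (1·3 + 1·6; 1·3 + 2·6) = (9, 15)
w3 = Pw2 = (24, 39)
The requested component of w3 is 24.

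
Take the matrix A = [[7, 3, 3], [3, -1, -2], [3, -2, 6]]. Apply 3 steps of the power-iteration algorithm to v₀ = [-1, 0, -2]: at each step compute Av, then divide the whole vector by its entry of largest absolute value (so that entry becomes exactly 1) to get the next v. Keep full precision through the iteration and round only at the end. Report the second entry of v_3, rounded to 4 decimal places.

Av0 = (-13.00000, 1.00000, -15.00000); divide by -15.00000 → v1 = (0.86667, -0.06667, 1.00000)
Av1 = (8.86667, 0.66667, 8.73333); divide by 8.86667 → v2 = (1.00000, 0.07519, 0.98496)
Av2 = (10.18045, 0.95489, 8.75940); divide by 10.18045 → v3 = (1.00000, 0.09380, 0.86041)
Requested entry of v3: -127/-1354 = 0.0938

0.0938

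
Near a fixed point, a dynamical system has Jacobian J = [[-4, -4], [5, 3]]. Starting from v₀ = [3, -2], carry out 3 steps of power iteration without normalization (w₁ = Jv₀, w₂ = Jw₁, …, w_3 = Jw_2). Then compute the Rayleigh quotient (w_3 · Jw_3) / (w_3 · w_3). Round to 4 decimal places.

0.4247

w1 = Jv₀ = ((-4)·3 + (-4)·(-2); 5·3 + 3·(-2)) = (-4, 9)
w2 = Jw1 = ((-4)·(-4) + (-4)·9; 5·(-4) + 3·9) = (-20, 7)
w3 = Jw2 = (52, -79)
Jw3 = (108, 23)
w3·Jw3 = 52·108 + (-79)·23 = 3799; w3·w3 = 52·52 + (-79)·(-79) = 8945
λ ≈ 3799/8945 = 0.4247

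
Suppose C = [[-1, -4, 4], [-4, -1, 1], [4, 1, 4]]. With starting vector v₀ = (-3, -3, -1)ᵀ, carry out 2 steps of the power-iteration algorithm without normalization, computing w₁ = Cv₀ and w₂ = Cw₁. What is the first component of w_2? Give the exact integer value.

w1 = Cv₀ = ((-1)·(-3) + (-4)·(-3) + 4·(-1); (-4)·(-3) + (-1)·(-3) + 1·(-1); 4·(-3) + 1·(-3) + 4·(-1)) = (11, 14, -19)
w2 = Cw1 = ((-1)·11 + (-4)·14 + 4·(-19); (-4)·11 + (-1)·14 + 1·(-19); 4·11 + 1·14 + 4·(-19)) = (-143, -77, -18)
The requested component of w2 is -143.

-143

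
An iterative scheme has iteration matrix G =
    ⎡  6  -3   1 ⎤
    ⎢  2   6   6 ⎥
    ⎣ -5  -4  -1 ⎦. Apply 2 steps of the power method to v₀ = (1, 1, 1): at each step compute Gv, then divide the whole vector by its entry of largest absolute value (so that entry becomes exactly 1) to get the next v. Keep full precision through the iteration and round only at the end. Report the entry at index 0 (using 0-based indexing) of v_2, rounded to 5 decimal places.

0.42424

Gv0 = (4.000000, 14.000000, -10.000000); divide by 14.000000 → v1 = (0.285714, 1.000000, -0.714286)
Gv1 = (-2.000000, 2.285714, -4.714286); divide by -4.714286 → v2 = (0.424242, -0.484848, 1.000000)
Requested entry of v2: -28/-66 = 0.42424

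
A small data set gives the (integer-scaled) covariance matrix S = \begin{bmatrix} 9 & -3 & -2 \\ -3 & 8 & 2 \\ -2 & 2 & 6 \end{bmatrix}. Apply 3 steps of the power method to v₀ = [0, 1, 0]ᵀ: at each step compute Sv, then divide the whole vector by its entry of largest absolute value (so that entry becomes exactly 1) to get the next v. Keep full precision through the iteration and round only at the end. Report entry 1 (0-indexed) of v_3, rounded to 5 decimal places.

Sv0 = (-3.000000, 8.000000, 2.000000); divide by 8.000000 → v1 = (-0.375000, 1.000000, 0.250000)
Sv1 = (-6.875000, 9.625000, 4.250000); divide by 9.625000 → v2 = (-0.714286, 1.000000, 0.441558)
Sv2 = (-10.311688, 11.025974, 6.077922); divide by 11.025974 → v3 = (-0.935218, 1.000000, 0.551237)
Requested entry of v3: 849/849 = 1.00000

1.00000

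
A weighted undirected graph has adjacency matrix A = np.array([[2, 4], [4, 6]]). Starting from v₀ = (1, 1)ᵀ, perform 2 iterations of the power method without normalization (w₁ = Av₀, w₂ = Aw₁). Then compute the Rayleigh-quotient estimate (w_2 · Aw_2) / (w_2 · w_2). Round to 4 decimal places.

w1 = Av₀ = (2·1 + 4·1; 4·1 + 6·1) = (6, 10)
w2 = Aw1 = (2·6 + 4·10; 4·6 + 6·10) = (52, 84)
Aw2 = (440, 712)
w2·Aw2 = 52·440 + 84·712 = 82688; w2·w2 = 52·52 + 84·84 = 9760
λ ≈ 82688/9760 = 8.4721

8.4721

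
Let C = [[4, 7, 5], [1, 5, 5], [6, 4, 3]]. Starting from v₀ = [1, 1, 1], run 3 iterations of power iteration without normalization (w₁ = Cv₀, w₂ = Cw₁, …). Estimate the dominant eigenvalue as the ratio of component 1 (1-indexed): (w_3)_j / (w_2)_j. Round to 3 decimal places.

w1 = Cv₀ = (16, 11, 13)
w2 = Cw1 = (206, 136, 179)
w3 = Cw2 = (2671, 1781, 2317)
Ratio at component: 2671 / 206 = 12.966

λ ≈ 12.966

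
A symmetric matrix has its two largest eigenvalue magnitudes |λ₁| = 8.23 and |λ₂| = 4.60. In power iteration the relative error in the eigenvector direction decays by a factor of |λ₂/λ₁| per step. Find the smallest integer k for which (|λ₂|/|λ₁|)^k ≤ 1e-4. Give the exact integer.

16

|λ₂/λ₁| = 4.60/8.23 = 0.55893
Need k ≥ ln(1e-4) / ln(0.55893) = -9.2103 / -0.5817 ≈ 15.833
Smallest integer k satisfying the bound: 16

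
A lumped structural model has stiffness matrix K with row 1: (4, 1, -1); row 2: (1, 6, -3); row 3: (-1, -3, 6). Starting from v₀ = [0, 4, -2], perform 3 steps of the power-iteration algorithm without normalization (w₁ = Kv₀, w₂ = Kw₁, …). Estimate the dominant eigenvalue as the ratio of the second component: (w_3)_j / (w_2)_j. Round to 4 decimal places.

9.0930

w1 = Kv₀ = (4·0 + 1·4 + (-1)·(-2); 1·0 + 6·4 + (-3)·(-2); (-1)·0 + (-3)·4 + 6·(-2)) = (6, 30, -24)
w2 = Kw1 = (4·6 + 1·30 + (-1)·(-24); 1·6 + 6·30 + (-3)·(-24); (-1)·6 + (-3)·30 + 6·(-24)) = (78, 258, -240)
w3 = Kw2 = (810, 2346, -2292)
Ratio at component: 2346 / 258 = 9.0930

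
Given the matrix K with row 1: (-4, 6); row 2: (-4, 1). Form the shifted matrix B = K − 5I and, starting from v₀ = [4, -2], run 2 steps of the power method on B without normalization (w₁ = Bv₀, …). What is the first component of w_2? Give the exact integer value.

384

B = K − 5I has rows (-9, 6); (-4, -4)
w1 = Bv₀ = (-48, -8)
w2 = Bw1 = (384, 224)
Requested component of w2: 384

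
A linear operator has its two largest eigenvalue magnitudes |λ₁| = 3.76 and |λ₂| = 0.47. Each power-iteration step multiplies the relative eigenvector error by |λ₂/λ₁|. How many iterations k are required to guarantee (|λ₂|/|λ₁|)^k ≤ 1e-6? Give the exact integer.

|λ₂/λ₁| = 0.47/3.76 = 0.12500
Need k ≥ ln(1e-6) / ln(0.12500) = -13.8155 / -2.0794 ≈ 6.644
Smallest integer k satisfying the bound: 7

7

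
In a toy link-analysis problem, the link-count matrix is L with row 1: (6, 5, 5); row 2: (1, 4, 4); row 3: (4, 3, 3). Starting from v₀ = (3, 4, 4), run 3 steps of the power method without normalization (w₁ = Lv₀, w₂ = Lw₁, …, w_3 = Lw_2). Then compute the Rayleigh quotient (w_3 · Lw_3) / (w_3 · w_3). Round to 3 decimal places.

λ ≈ 11.529

w1 = Lv₀ = (6·3 + 5·4 + 5·4; 1·3 + 4·4 + 4·4; 4·3 + 3·4 + 3·4) = (58, 35, 36)
w2 = Lw1 = (6·58 + 5·35 + 5·36; 1·58 + 4·35 + 4·36; 4·58 + 3·35 + 3·36) = (703, 342, 445)
w3 = Lw2 = (8153, 3851, 5173)
Lw3 = (94038, 44249, 59684)
w3·Lw3 = 8153·94038 + 3851·44249 + 5173·59684 = 1245840045; w3·w3 = 8153·8153 + 3851·3851 + 5173·5173 = 108061539
λ ≈ 1245840045/108061539 = 11.529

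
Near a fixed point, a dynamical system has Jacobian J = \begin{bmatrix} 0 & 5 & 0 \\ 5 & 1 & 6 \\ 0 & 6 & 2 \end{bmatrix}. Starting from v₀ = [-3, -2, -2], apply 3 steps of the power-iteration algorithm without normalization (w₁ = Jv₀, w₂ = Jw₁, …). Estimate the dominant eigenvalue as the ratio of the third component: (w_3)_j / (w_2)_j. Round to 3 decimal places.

w1 = Jv₀ = (0·(-3) + 5·(-2) + 0·(-2); 5·(-3) + 1·(-2) + 6·(-2); 0·(-3) + 6·(-2) + 2·(-2)) = (-10, -29, -16)
w2 = Jw1 = (0·(-10) + 5·(-29) + 0·(-16); 5·(-10) + 1·(-29) + 6·(-16); 0·(-10) + 6·(-29) + 2·(-16)) = (-145, -175, -206)
w3 = Jw2 = (-875, -2136, -1462)
Ratio at component: -1462 / -206 = 7.097

λ ≈ 7.097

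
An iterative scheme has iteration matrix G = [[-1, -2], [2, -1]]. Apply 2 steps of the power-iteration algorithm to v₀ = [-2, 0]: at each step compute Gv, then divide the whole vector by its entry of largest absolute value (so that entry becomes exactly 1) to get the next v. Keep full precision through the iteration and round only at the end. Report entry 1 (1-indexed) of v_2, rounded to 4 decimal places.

Gv0 = (2.00000, -4.00000); divide by -4.00000 → v1 = (-0.50000, 1.00000)
Gv1 = (-1.50000, -2.00000); divide by -2.00000 → v2 = (0.75000, 1.00000)
Requested entry of v2: 6/8 = 0.7500

0.7500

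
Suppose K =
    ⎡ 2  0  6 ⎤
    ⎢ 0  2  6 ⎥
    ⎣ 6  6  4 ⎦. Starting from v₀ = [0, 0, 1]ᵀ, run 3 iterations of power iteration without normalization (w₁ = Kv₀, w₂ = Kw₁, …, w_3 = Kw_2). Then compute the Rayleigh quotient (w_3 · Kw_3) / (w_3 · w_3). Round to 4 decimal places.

w1 = Kv₀ = (2·0 + 0·0 + 6·1; 0·0 + 2·0 + 6·1; 6·0 + 6·0 + 4·1) = (6, 6, 4)
w2 = Kw1 = (2·6 + 0·6 + 6·4; 0·6 + 2·6 + 6·4; 6·6 + 6·6 + 4·4) = (36, 36, 88)
w3 = Kw2 = (600, 600, 784)
Kw3 = (5904, 5904, 10336)
w3·Kw3 = 600·5904 + 600·5904 + 784·10336 = 15188224; w3·w3 = 600·600 + 600·600 + 784·784 = 1334656
λ ≈ 15188224/1334656 = 11.3799

11.3799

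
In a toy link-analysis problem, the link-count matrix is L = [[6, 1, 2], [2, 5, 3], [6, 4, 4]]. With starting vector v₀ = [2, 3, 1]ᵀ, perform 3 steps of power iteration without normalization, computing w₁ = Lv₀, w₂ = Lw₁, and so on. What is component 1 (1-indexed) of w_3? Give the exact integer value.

1912

w1 = Lv₀ = (17, 22, 28)
w2 = Lw1 = (180, 228, 302)
w3 = Lw2 = (1912, 2406, 3200)
The requested component of w3 is 1912.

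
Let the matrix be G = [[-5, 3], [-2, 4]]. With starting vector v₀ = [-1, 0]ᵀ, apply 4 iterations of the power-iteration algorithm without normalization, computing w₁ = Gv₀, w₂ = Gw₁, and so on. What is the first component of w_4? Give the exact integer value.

-355

w1 = Gv₀ = (5, 2)
w2 = Gw1 = (-19, -2)
w3 = Gw2 = (89, 30)
w4 = Gw3 = (-355, -58)
The requested component of w4 is -355.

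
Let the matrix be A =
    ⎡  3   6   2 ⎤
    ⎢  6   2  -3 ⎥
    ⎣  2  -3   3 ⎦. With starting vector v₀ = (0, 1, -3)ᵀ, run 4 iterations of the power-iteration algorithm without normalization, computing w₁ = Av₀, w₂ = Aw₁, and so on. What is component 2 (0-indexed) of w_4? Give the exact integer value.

-1944

w1 = Av₀ = (3·0 + 6·1 + 2·(-3); 6·0 + 2·1 + (-3)·(-3); 2·0 + (-3)·1 + 3·(-3)) = (0, 11, -12)
w2 = Aw1 = (3·0 + 6·11 + 2·(-12); 6·0 + 2·11 + (-3)·(-12); 2·0 + (-3)·11 + 3·(-12)) = (42, 58, -69)
w3 = Aw2 = (336, 575, -297)
w4 = Aw3 = (3864, 4057, -1944)
The requested component of w4 is -1944.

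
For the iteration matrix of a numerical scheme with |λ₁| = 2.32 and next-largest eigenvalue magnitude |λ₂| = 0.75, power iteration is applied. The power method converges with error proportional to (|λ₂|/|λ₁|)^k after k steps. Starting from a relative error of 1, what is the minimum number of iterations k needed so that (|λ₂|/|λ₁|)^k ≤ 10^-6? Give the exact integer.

13

|λ₂/λ₁| = 0.75/2.32 = 0.32328
Need k ≥ ln(10^-6) / ln(0.32328) = -13.8155 / -1.1292 ≈ 12.234
Smallest integer k satisfying the bound: 13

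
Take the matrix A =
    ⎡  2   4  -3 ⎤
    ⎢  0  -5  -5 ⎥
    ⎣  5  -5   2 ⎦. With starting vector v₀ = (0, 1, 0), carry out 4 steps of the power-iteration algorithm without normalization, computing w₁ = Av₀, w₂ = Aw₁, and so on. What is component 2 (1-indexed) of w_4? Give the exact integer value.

2950

w1 = Av₀ = (2·0 + 4·1 + (-3)·0; 0·0 + (-5)·1 + (-5)·0; 5·0 + (-5)·1 + 2·0) = (4, -5, -5)
w2 = Aw1 = (2·4 + 4·(-5) + (-3)·(-5); 0·4 + (-5)·(-5) + (-5)·(-5); 5·4 + (-5)·(-5) + 2·(-5)) = (3, 50, 35)
w3 = Aw2 = (101, -425, -165)
w4 = Aw3 = (-1003, 2950, 2300)
The requested component of w4 is 2950.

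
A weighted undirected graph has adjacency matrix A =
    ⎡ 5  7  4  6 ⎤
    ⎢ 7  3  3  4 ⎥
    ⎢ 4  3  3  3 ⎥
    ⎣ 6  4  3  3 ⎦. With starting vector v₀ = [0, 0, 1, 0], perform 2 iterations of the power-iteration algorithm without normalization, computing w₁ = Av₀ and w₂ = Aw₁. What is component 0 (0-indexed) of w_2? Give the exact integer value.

w1 = Av₀ = (4, 3, 3, 3)
w2 = Aw1 = (71, 58, 43, 54)
The requested component of w2 is 71.

71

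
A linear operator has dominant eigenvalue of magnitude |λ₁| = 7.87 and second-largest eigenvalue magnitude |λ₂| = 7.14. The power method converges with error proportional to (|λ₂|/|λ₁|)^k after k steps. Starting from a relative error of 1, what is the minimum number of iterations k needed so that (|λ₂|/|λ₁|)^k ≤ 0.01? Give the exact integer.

48

|λ₂/λ₁| = 7.14/7.87 = 0.90724
Need k ≥ ln(0.01) / ln(0.90724) = -4.6052 / -0.0973 ≈ 47.308
Smallest integer k satisfying the bound: 48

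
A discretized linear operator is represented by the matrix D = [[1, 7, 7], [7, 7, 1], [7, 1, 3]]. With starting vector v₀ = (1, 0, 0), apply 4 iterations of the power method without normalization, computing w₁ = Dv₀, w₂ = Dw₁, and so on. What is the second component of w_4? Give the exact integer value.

w1 = Dv₀ = (1, 7, 7)
w2 = Dw1 = (99, 63, 35)
w3 = Dw2 = (785, 1169, 861)
w4 = Dw3 = (14995, 14539, 9247)
The requested component of w4 is 14539.

14539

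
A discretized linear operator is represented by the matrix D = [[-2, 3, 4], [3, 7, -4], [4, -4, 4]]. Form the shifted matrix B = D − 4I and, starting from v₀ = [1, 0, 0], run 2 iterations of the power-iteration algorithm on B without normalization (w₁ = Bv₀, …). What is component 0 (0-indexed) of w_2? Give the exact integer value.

B = D − 4I has rows (-6, 3, 4); (3, 3, -4); (4, -4, 0)
w1 = Bv₀ = (-6, 3, 4)
w2 = Bw1 = (61, -25, -36)
Requested component of w2: 61

61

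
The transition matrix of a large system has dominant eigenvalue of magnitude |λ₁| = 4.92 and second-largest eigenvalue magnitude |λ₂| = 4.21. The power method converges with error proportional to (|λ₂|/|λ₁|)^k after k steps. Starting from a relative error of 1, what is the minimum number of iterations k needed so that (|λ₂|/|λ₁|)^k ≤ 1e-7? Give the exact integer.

|λ₂/λ₁| = 4.21/4.92 = 0.85569
Need k ≥ ln(1e-7) / ln(0.85569) = -16.1181 / -0.1558 ≈ 103.423
Smallest integer k satisfying the bound: 104

104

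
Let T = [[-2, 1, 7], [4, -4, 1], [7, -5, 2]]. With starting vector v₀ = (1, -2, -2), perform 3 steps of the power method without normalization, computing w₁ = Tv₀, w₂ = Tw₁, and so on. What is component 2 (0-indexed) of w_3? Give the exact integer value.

1154

w1 = Tv₀ = ((-2)·1 + 1·(-2) + 7·(-2); 4·1 + (-4)·(-2) + 1·(-2); 7·1 + (-5)·(-2) + 2·(-2)) = (-18, 10, 13)
w2 = Tw1 = ((-2)·(-18) + 1·10 + 7·13; 4·(-18) + (-4)·10 + 1·13; 7·(-18) + (-5)·10 + 2·13) = (137, -99, -150)
w3 = Tw2 = (-1423, 794, 1154)
The requested component of w3 is 1154.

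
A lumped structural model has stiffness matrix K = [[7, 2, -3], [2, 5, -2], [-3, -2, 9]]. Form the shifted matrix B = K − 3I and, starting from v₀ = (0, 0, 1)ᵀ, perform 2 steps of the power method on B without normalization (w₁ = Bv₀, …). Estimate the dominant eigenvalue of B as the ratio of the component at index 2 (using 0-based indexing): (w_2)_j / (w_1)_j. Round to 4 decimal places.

8.1667

B = K − 3I has rows (4, 2, -3); (2, 2, -2); (-3, -2, 6)
w1 = Bv₀ = (-3, -2, 6)
w2 = Bw1 = (-34, -22, 49)
Ratio: 49/6 = 8.1667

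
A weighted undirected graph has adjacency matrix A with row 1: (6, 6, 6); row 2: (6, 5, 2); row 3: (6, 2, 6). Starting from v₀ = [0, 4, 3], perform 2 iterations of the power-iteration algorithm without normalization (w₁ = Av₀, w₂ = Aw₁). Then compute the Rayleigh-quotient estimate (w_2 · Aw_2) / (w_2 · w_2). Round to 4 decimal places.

15.2762

w1 = Av₀ = (6·0 + 6·4 + 6·3; 6·0 + 5·4 + 2·3; 6·0 + 2·4 + 6·3) = (42, 26, 26)
w2 = Aw1 = (6·42 + 6·26 + 6·26; 6·42 + 5·26 + 2·26; 6·42 + 2·26 + 6·26) = (564, 434, 460)
Aw2 = (8748, 6474, 7012)
w2·Aw2 = 564·8748 + 434·6474 + 460·7012 = 10969108; w2·w2 = 564·564 + 434·434 + 460·460 = 718052
λ ≈ 10969108/718052 = 15.2762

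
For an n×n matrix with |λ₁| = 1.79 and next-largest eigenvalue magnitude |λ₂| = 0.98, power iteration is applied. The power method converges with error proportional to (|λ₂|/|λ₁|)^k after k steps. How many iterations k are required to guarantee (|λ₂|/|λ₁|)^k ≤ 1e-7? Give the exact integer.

27

|λ₂/λ₁| = 0.98/1.79 = 0.54749
Need k ≥ ln(1e-7) / ln(0.54749) = -16.1181 / -0.6024 ≈ 26.756
Smallest integer k satisfying the bound: 27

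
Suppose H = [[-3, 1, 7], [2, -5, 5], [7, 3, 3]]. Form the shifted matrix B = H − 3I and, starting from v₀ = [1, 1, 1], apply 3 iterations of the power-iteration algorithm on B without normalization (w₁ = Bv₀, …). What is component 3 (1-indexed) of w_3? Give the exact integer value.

585

B = H − 3I has rows (-6, 1, 7); (2, -8, 5); (7, 3, 0)
w1 = Bv₀ = ((-6)·1 + 1·1 + 7·1; 2·1 + (-8)·1 + 5·1; 7·1 + 3·1 + 0·1) = (2, -1, 10)
w2 = Bw1 = ((-6)·2 + 1·(-1) + 7·10; 2·2 + (-8)·(-1) + 5·10; 7·2 + 3·(-1) + 0·10) = (57, 62, 11)
w3 = Bw2 = (-203, -327, 585)
Requested component of w3: 585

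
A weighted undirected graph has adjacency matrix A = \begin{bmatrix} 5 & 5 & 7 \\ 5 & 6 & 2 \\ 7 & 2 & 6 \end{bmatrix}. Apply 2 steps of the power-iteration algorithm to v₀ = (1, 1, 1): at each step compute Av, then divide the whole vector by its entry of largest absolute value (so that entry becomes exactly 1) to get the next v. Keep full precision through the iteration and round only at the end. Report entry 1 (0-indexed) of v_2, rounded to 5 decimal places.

0.75686

Av0 = (17.000000, 13.000000, 15.000000); divide by 17.000000 → v1 = (1.000000, 0.764706, 0.882353)
Av1 = (15.000000, 11.352941, 13.823529); divide by 15.000000 → v2 = (1.000000, 0.756863, 0.921569)
Requested entry of v2: 193/255 = 0.75686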